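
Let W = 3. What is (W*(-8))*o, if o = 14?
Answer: -336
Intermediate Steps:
(W*(-8))*o = (3*(-8))*14 = -24*14 = -336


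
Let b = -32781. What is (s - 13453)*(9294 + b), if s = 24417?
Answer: -257511468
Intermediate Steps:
(s - 13453)*(9294 + b) = (24417 - 13453)*(9294 - 32781) = 10964*(-23487) = -257511468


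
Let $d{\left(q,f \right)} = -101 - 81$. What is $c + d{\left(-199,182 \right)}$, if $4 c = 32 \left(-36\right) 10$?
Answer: $-3062$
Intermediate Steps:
$d{\left(q,f \right)} = -182$ ($d{\left(q,f \right)} = -101 - 81 = -182$)
$c = -2880$ ($c = \frac{32 \left(-36\right) 10}{4} = \frac{\left(-1152\right) 10}{4} = \frac{1}{4} \left(-11520\right) = -2880$)
$c + d{\left(-199,182 \right)} = -2880 - 182 = -3062$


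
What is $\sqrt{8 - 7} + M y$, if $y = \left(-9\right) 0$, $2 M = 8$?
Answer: $1$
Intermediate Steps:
$M = 4$ ($M = \frac{1}{2} \cdot 8 = 4$)
$y = 0$
$\sqrt{8 - 7} + M y = \sqrt{8 - 7} + 4 \cdot 0 = \sqrt{1} + 0 = 1 + 0 = 1$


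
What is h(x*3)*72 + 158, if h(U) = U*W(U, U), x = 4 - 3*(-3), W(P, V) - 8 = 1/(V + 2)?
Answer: 930310/41 ≈ 22691.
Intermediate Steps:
W(P, V) = 8 + 1/(2 + V) (W(P, V) = 8 + 1/(V + 2) = 8 + 1/(2 + V))
x = 13 (x = 4 + 9 = 13)
h(U) = U*(17 + 8*U)/(2 + U) (h(U) = U*((17 + 8*U)/(2 + U)) = U*(17 + 8*U)/(2 + U))
h(x*3)*72 + 158 = ((13*3)*(17 + 8*(13*3))/(2 + 13*3))*72 + 158 = (39*(17 + 8*39)/(2 + 39))*72 + 158 = (39*(17 + 312)/41)*72 + 158 = (39*(1/41)*329)*72 + 158 = (12831/41)*72 + 158 = 923832/41 + 158 = 930310/41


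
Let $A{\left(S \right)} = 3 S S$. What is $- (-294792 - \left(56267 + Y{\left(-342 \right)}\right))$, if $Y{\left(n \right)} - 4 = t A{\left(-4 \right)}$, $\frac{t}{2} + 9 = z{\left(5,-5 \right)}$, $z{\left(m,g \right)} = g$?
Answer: $349719$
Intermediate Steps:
$A{\left(S \right)} = 3 S^{2}$
$t = -28$ ($t = -18 + 2 \left(-5\right) = -18 - 10 = -28$)
$Y{\left(n \right)} = -1340$ ($Y{\left(n \right)} = 4 - 28 \cdot 3 \left(-4\right)^{2} = 4 - 28 \cdot 3 \cdot 16 = 4 - 1344 = -1340$)
$- (-294792 - \left(56267 + Y{\left(-342 \right)}\right)) = - (-294792 - \left(56267 - 1340\right)) = - (-294792 - 54927) = \left(-1\right) \left(-349719\right) = 349719$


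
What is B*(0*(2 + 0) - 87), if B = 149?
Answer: -12963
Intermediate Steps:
B*(0*(2 + 0) - 87) = 149*(0*(2 + 0) - 87) = 149*(0*2 - 87) = 149*(0 - 87) = 149*(-87) = -12963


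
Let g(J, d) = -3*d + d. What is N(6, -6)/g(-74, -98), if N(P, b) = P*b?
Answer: -9/49 ≈ -0.18367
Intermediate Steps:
g(J, d) = -2*d
N(6, -6)/g(-74, -98) = (6*(-6))/((-2*(-98))) = -36/196 = -36*1/196 = -9/49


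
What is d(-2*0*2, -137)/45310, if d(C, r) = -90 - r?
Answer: 47/45310 ≈ 0.0010373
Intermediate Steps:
d(-2*0*2, -137)/45310 = (-90 - 1*(-137))/45310 = (-90 + 137)*(1/45310) = 47*(1/45310) = 47/45310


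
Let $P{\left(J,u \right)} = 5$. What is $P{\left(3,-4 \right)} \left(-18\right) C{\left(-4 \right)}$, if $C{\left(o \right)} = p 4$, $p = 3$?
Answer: $-1080$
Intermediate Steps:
$C{\left(o \right)} = 12$ ($C{\left(o \right)} = 3 \cdot 4 = 12$)
$P{\left(3,-4 \right)} \left(-18\right) C{\left(-4 \right)} = 5 \left(-18\right) 12 = \left(-90\right) 12 = -1080$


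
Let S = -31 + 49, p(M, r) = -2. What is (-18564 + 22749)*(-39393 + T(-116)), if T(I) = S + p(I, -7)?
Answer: -164792745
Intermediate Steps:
S = 18
T(I) = 16 (T(I) = 18 - 2 = 16)
(-18564 + 22749)*(-39393 + T(-116)) = (-18564 + 22749)*(-39393 + 16) = 4185*(-39377) = -164792745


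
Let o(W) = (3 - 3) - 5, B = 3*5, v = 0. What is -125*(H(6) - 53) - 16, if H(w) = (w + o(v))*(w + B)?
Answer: 3984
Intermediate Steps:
B = 15
o(W) = -5 (o(W) = 0 - 5 = -5)
H(w) = (-5 + w)*(15 + w) (H(w) = (w - 5)*(w + 15) = (-5 + w)*(15 + w))
-125*(H(6) - 53) - 16 = -125*((-75 + 6² + 10*6) - 53) - 16 = -125*((-75 + 36 + 60) - 53) - 16 = -125*(21 - 53) - 16 = -125*(-32) - 16 = 4000 - 16 = 3984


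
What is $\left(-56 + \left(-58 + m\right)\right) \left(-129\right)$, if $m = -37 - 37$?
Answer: $24252$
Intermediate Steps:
$m = -74$
$\left(-56 + \left(-58 + m\right)\right) \left(-129\right) = \left(-56 - 132\right) \left(-129\right) = \left(-188\right) \left(-129\right) = 24252$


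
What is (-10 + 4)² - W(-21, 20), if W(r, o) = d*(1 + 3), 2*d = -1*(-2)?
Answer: 32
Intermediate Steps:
d = 1 (d = (-1*(-2))/2 = (½)*2 = 1)
W(r, o) = 4 (W(r, o) = 1*(1 + 3) = 1*4 = 4)
(-10 + 4)² - W(-21, 20) = (-10 + 4)² - 1*4 = (-6)² - 4 = 36 - 4 = 32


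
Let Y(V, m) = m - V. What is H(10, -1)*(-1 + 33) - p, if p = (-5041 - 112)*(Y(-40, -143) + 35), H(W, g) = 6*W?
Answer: -348484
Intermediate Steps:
p = 350404 (p = (-5041 - 112)*((-143 - 1*(-40)) + 35) = -5153*((-143 + 40) + 35) = -5153*(-103 + 35) = -5153*(-68) = 350404)
H(10, -1)*(-1 + 33) - p = (6*10)*(-1 + 33) - 1*350404 = 60*32 - 350404 = 1920 - 350404 = -348484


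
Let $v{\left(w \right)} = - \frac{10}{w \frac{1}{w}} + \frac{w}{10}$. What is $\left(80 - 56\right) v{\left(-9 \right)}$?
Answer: $- \frac{1308}{5} \approx -261.6$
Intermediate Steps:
$v{\left(w \right)} = -10 + \frac{w}{10}$ ($v{\left(w \right)} = - \frac{10}{1} + w \frac{1}{10} = \left(-10\right) 1 + \frac{w}{10} = -10 + \frac{w}{10}$)
$\left(80 - 56\right) v{\left(-9 \right)} = \left(80 - 56\right) \left(-10 + \frac{1}{10} \left(-9\right)\right) = \left(80 - 56\right) \left(-10 - \frac{9}{10}\right) = 24 \left(- \frac{109}{10}\right) = - \frac{1308}{5}$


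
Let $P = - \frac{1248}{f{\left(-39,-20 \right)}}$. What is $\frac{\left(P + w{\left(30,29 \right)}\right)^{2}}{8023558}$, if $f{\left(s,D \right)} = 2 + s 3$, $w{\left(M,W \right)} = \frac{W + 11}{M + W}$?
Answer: $\frac{3060122912}{184687160694275} \approx 1.6569 \cdot 10^{-5}$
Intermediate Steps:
$w{\left(M,W \right)} = \frac{11 + W}{M + W}$
$f{\left(s,D \right)} = 2 + 3 s$
$P = \frac{1248}{115}$ ($P = - \frac{1248}{2 + 3 \left(-39\right)} = - \frac{1248}{2 - 117} = - \frac{1248}{-115} = \left(-1248\right) \left(- \frac{1}{115}\right) = \frac{1248}{115} \approx 10.852$)
$\frac{\left(P + w{\left(30,29 \right)}\right)^{2}}{8023558} = \frac{\left(\frac{1248}{115} + \frac{11 + 29}{30 + 29}\right)^{2}}{8023558} = \left(\frac{1248}{115} + \frac{1}{59} \cdot 40\right)^{2} \cdot \frac{1}{8023558} = \left(\frac{1248}{115} + \frac{40}{59}\right)^{2} \cdot \frac{1}{8023558} = \left(\frac{78232}{6785}\right)^{2} \cdot \frac{1}{8023558} = \frac{6120245824}{46036225} \cdot \frac{1}{8023558} = \frac{3060122912}{184687160694275}$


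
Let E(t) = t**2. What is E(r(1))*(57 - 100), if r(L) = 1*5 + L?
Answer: -1548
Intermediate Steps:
r(L) = 5 + L
E(r(1))*(57 - 100) = (5 + 1)**2*(57 - 100) = 6**2*(-43) = 36*(-43) = -1548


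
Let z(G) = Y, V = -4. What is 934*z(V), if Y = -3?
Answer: -2802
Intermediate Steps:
z(G) = -3
934*z(V) = 934*(-3) = -2802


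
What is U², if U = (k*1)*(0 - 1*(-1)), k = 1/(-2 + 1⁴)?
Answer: 1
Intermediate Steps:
k = -1 (k = 1/(-2 + 1) = 1/(-1) = -1)
U = -1 (U = (-1*1)*(0 - 1*(-1)) = -(0 + 1) = -1*1 = -1)
U² = (-1)² = 1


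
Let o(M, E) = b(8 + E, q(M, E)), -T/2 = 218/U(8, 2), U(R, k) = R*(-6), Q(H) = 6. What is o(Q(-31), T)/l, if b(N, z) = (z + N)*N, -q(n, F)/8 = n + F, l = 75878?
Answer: -23165/993312 ≈ -0.023321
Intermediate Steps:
q(n, F) = -8*F - 8*n (q(n, F) = -8*(n + F) = -8*(F + n) = -8*F - 8*n)
U(R, k) = -6*R
b(N, z) = N*(N + z) (b(N, z) = (N + z)*N = N*(N + z))
T = 109/12 (T = -436/((-6*8)) = -436/(-48) = -436*(-1)/48 = -2*(-109/24) = 109/12 ≈ 9.0833)
o(M, E) = (8 + E)*(8 - 8*M - 7*E) (o(M, E) = (8 + E)*((8 + E) + (-8*E - 8*M)) = (8 + E)*(8 - 8*M - 7*E))
o(Q(-31), T)/l = -(8 + 109/12)*(-8 + 7*(109/12) + 8*6)/75878 = -1*205/12*(-8 + 763/12 + 48)*(1/75878) = -1*205/12*1243/12*(1/75878) = -254815/144*1/75878 = -23165/993312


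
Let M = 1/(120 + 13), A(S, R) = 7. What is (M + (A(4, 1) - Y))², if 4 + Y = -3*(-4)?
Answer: 17424/17689 ≈ 0.98502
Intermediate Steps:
Y = 8 (Y = -4 - 3*(-4) = -4 + 12 = 8)
M = 1/133 ≈ 0.0075188
(M + (A(4, 1) - Y))² = (1/133 + (7 - 1*8))² = (1/133 + (7 - 8))² = (1/133 - 1)² = (-132/133)² = 17424/17689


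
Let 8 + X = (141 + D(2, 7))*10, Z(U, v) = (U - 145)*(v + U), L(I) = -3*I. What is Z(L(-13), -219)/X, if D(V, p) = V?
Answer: 1060/79 ≈ 13.418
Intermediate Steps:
Z(U, v) = (-145 + U)*(U + v)
X = 1422 (X = -8 + (141 + 2)*10 = -8 + 143*10 = -8 + 1430 = 1422)
Z(L(-13), -219)/X = ((-3*(-13))**2 - (-435)*(-13) - 145*(-219) - 3*(-13)*(-219))/1422 = (39**2 - 145*39 + 31755 + 39*(-219))*(1/1422) = (1521 - 5655 + 31755 - 8541)*(1/1422) = 19080*(1/1422) = 1060/79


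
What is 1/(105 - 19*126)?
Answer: -1/2289 ≈ -0.00043687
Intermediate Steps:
1/(105 - 19*126) = 1/(105 - 2394) = 1/(-2289) = -1/2289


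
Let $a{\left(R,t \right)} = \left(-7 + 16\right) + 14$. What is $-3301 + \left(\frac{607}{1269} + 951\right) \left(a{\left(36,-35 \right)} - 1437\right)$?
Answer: $- \frac{1711489333}{1269} \approx -1.3487 \cdot 10^{6}$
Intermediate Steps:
$a{\left(R,t \right)} = 23$ ($a{\left(R,t \right)} = 9 + 14 = 23$)
$-3301 + \left(\frac{607}{1269} + 951\right) \left(a{\left(36,-35 \right)} - 1437\right) = -3301 + \left(\frac{607}{1269} + 951\right) \left(23 - 1437\right) = -3301 + \left(607 \cdot \frac{1}{1269} + 951\right) \left(-1414\right) = -3301 + \left(\frac{607}{1269} + 951\right) \left(-1414\right) = -3301 + \frac{1207426}{1269} \left(-1414\right) = -3301 - \frac{1707300364}{1269} = - \frac{1711489333}{1269}$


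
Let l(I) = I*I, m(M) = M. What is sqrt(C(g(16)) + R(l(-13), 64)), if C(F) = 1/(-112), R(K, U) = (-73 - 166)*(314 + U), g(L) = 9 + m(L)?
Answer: I*sqrt(70828135)/28 ≈ 300.57*I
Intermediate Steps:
l(I) = I**2
g(L) = 9 + L
R(K, U) = -75046 - 239*U (R(K, U) = -239*(314 + U) = -75046 - 239*U)
C(F) = -1/112
sqrt(C(g(16)) + R(l(-13), 64)) = sqrt(-1/112 + (-75046 - 239*64)) = sqrt(-1/112 + (-75046 - 15296)) = sqrt(-1/112 - 90342) = sqrt(-10118305/112) = I*sqrt(70828135)/28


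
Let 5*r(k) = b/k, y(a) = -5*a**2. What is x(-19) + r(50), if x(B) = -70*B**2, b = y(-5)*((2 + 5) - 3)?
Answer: -25272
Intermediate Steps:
b = -500 (b = (-5*(-5)**2)*((2 + 5) - 3) = (-5*25)*(7 - 3) = -125*4 = -500)
r(k) = -100/k (r(k) = (-500/k)/5 = -100/k)
x(-19) + r(50) = -70*(-19)**2 - 100/50 = -70*361 - 100*1/50 = -25270 - 2 = -25272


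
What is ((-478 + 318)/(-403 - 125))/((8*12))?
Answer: 5/1584 ≈ 0.0031566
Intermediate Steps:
((-478 + 318)/(-403 - 125))/((8*12)) = -160/(-528)/96 = -160*(-1/528)*(1/96) = (10/33)*(1/96) = 5/1584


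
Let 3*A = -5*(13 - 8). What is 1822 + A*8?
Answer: 5266/3 ≈ 1755.3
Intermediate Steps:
A = -25/3 (A = (-5*(13 - 8))/3 = (-5*5)/3 = (⅓)*(-25) = -25/3 ≈ -8.3333)
1822 + A*8 = 1822 - 25/3*8 = 1822 - 200/3 = 5266/3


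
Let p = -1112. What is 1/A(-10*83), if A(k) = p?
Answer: -1/1112 ≈ -0.00089928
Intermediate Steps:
A(k) = -1112
1/A(-10*83) = 1/(-1112) = -1/1112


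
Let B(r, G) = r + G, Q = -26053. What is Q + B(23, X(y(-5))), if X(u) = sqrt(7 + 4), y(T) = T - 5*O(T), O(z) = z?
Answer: -26030 + sqrt(11) ≈ -26027.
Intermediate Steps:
y(T) = -4*T (y(T) = T - 5*T = -4*T)
X(u) = sqrt(11)
B(r, G) = G + r
Q + B(23, X(y(-5))) = -26053 + (sqrt(11) + 23) = -26053 + (23 + sqrt(11)) = -26030 + sqrt(11)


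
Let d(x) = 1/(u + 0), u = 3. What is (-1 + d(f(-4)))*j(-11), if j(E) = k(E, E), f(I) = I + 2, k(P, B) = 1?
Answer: -2/3 ≈ -0.66667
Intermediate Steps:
f(I) = 2 + I
j(E) = 1
d(x) = 1/3 (d(x) = 1/(3 + 0) = 1/3)
(-1 + d(f(-4)))*j(-11) = (-1 + 1/3)*1 = -2/3*1 = -2/3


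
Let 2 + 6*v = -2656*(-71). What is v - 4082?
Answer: 27347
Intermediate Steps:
v = 31429 (v = -⅓ + (-2656*(-71))/6 = -⅓ + (⅙)*188576 = -⅓ + 94288/3 = 31429)
v - 4082 = 31429 - 4082 = 27347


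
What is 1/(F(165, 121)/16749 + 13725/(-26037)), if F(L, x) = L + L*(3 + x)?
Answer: 16151619/11375300 ≈ 1.4199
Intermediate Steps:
1/(F(165, 121)/16749 + 13725/(-26037)) = 1/((165*(4 + 121))/16749 + 13725/(-26037)) = 1/((165*125)*(1/16749) + 13725*(-1/26037)) = 1/(20625*(1/16749) - 1525/2893) = 1/(6875/5583 - 1525/2893) = 1/(11375300/16151619) = 16151619/11375300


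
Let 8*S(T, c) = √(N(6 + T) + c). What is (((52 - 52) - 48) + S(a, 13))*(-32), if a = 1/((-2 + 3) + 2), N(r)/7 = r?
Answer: 1536 - 8*√129/3 ≈ 1505.7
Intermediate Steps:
N(r) = 7*r
a = ⅓ (a = 1/(1 + 2) = 1/3 = ⅓ ≈ 0.33333)
S(T, c) = √(42 + c + 7*T)/8 (S(T, c) = √(7*(6 + T) + c)/8 = √((42 + 7*T) + c)/8 = √(42 + c + 7*T)/8)
(((52 - 52) - 48) + S(a, 13))*(-32) = (((52 - 52) - 48) + √(42 + 13 + 7*(⅓))/8)*(-32) = ((0 - 48) + √(42 + 13 + 7/3)/8)*(-32) = (-48 + √(172/3)/8)*(-32) = (-48 + (2*√129/3)/8)*(-32) = (-48 + √129/12)*(-32) = 1536 - 8*√129/3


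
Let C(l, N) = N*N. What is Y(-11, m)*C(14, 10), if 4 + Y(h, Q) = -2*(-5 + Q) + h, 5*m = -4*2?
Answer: -180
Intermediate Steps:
m = -8/5 (m = (-4*2)/5 = (⅕)*(-8) = -8/5 ≈ -1.6000)
C(l, N) = N²
Y(h, Q) = 6 + h - 2*Q (Y(h, Q) = -4 + (-2*(-5 + Q) + h) = -4 + ((10 - 2*Q) + h) = -4 + (10 + h - 2*Q) = 6 + h - 2*Q)
Y(-11, m)*C(14, 10) = (6 - 11 - 2*(-8/5))*10² = (6 - 11 + 16/5)*100 = -9/5*100 = -180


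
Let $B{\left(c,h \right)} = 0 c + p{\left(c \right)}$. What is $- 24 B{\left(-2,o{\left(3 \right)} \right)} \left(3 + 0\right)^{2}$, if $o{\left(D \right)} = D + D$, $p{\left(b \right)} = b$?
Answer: $432$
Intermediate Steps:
$o{\left(D \right)} = 2 D$
$B{\left(c,h \right)} = c$ ($B{\left(c,h \right)} = 0 c + c = 0 + c = c$)
$- 24 B{\left(-2,o{\left(3 \right)} \right)} \left(3 + 0\right)^{2} = \left(-24\right) \left(-2\right) \left(3 + 0\right)^{2} = 48 \cdot 3^{2} = 48 \cdot 9 = 432$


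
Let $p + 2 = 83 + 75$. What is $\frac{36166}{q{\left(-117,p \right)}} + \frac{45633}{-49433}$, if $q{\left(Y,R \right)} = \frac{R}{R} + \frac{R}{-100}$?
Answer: $- \frac{22347742906}{346031} \approx -64583.0$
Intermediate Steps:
$p = 156$ ($p = -2 + \left(83 + 75\right) = -2 + 158 = 156$)
$q{\left(Y,R \right)} = 1 - \frac{R}{100}$ ($q{\left(Y,R \right)} = 1 + R \left(- \frac{1}{100}\right) = 1 - \frac{R}{100}$)
$\frac{36166}{q{\left(-117,p \right)}} + \frac{45633}{-49433} = \frac{36166}{1 - \frac{39}{25}} + \frac{45633}{-49433} = \frac{36166}{1 - \frac{39}{25}} + 45633 \left(- \frac{1}{49433}\right) = \frac{36166}{- \frac{14}{25}} - \frac{45633}{49433} = 36166 \left(- \frac{25}{14}\right) - \frac{45633}{49433} = - \frac{452075}{7} - \frac{45633}{49433} = - \frac{22347742906}{346031}$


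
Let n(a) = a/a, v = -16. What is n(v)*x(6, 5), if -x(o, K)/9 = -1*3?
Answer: 27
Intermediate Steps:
n(a) = 1
x(o, K) = 27 (x(o, K) = -(-9)*3 = -9*(-3) = 27)
n(v)*x(6, 5) = 1*27 = 27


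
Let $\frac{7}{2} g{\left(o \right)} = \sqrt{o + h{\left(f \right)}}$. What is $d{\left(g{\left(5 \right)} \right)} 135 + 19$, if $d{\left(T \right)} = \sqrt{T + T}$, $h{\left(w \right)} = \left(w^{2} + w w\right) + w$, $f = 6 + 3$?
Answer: $19 + \frac{540 \sqrt{7} \sqrt[4]{11}}{7} \approx 390.7$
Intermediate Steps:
$f = 9$
$h{\left(w \right)} = w + 2 w^{2}$ ($h{\left(w \right)} = \left(w^{2} + w^{2}\right) + w = 2 w^{2} + w = w + 2 w^{2}$)
$g{\left(o \right)} = \frac{2 \sqrt{171 + o}}{7}$ ($g{\left(o \right)} = \frac{2 \sqrt{o + 9 \left(1 + 2 \cdot 9\right)}}{7} = \frac{2 \sqrt{o + 9 \left(1 + 18\right)}}{7} = \frac{2 \sqrt{o + 9 \cdot 19}}{7} = \frac{2 \sqrt{o + 171}}{7} = \frac{2 \sqrt{171 + o}}{7}$)
$d{\left(T \right)} = \sqrt{2} \sqrt{T}$ ($d{\left(T \right)} = \sqrt{2 T} = \sqrt{2} \sqrt{T}$)
$d{\left(g{\left(5 \right)} \right)} 135 + 19 = \sqrt{2} \sqrt{\frac{2 \sqrt{171 + 5}}{7}} \cdot 135 + 19 = \sqrt{2} \sqrt{\frac{2 \sqrt{176}}{7}} \cdot 135 + 19 = \sqrt{2} \sqrt{\frac{2 \cdot 4 \sqrt{11}}{7}} \cdot 135 + 19 = \sqrt{2} \sqrt{\frac{8 \sqrt{11}}{7}} \cdot 135 + 19 = \sqrt{2} \frac{2 \cdot 7^{\frac{3}{4}} \sqrt{14} \sqrt[4]{77}}{49} \cdot 135 + 19 = \frac{4 \sqrt{7} \sqrt[4]{11}}{7} \cdot 135 + 19 = \frac{540 \sqrt{7} \sqrt[4]{11}}{7} + 19 = 19 + \frac{540 \sqrt{7} \sqrt[4]{11}}{7}$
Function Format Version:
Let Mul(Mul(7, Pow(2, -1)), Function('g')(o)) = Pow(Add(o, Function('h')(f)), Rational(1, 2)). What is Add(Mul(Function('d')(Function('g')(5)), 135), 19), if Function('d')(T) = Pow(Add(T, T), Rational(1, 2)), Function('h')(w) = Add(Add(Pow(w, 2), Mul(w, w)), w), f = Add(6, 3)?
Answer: Add(19, Mul(Rational(540, 7), Pow(7, Rational(1, 2)), Pow(11, Rational(1, 4)))) ≈ 390.70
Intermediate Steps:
f = 9
Function('h')(w) = Add(w, Mul(2, Pow(w, 2))) (Function('h')(w) = Add(Add(Pow(w, 2), Pow(w, 2)), w) = Add(Mul(2, Pow(w, 2)), w) = Add(w, Mul(2, Pow(w, 2))))
Function('g')(o) = Mul(Rational(2, 7), Pow(Add(171, o), Rational(1, 2))) (Function('g')(o) = Mul(Rational(2, 7), Pow(Add(o, Mul(9, Add(1, Mul(2, 9)))), Rational(1, 2))) = Mul(Rational(2, 7), Pow(Add(o, Mul(9, Add(1, 18))), Rational(1, 2))) = Mul(Rational(2, 7), Pow(Add(o, Mul(9, 19)), Rational(1, 2))) = Mul(Rational(2, 7), Pow(Add(o, 171), Rational(1, 2))) = Mul(Rational(2, 7), Pow(Add(171, o), Rational(1, 2))))
Function('d')(T) = Mul(Pow(2, Rational(1, 2)), Pow(T, Rational(1, 2))) (Function('d')(T) = Pow(Mul(2, T), Rational(1, 2)) = Mul(Pow(2, Rational(1, 2)), Pow(T, Rational(1, 2))))
Add(Mul(Function('d')(Function('g')(5)), 135), 19) = Add(Mul(Mul(Pow(2, Rational(1, 2)), Pow(Mul(Rational(2, 7), Pow(Add(171, 5), Rational(1, 2))), Rational(1, 2))), 135), 19) = Add(Mul(Mul(Pow(2, Rational(1, 2)), Pow(Mul(Rational(2, 7), Pow(176, Rational(1, 2))), Rational(1, 2))), 135), 19) = Add(Mul(Mul(Pow(2, Rational(1, 2)), Pow(Mul(Rational(2, 7), Mul(4, Pow(11, Rational(1, 2)))), Rational(1, 2))), 135), 19) = Add(Mul(Mul(Pow(2, Rational(1, 2)), Pow(Mul(Rational(8, 7), Pow(11, Rational(1, 2))), Rational(1, 2))), 135), 19) = Add(Mul(Mul(Pow(2, Rational(1, 2)), Mul(Rational(2, 49), Pow(7, Rational(3, 4)), Pow(14, Rational(1, 2)), Pow(77, Rational(1, 4)))), 135), 19) = Add(Mul(Mul(Rational(4, 7), Pow(7, Rational(1, 2)), Pow(11, Rational(1, 4))), 135), 19) = Add(Mul(Rational(540, 7), Pow(7, Rational(1, 2)), Pow(11, Rational(1, 4))), 19) = Add(19, Mul(Rational(540, 7), Pow(7, Rational(1, 2)), Pow(11, Rational(1, 4))))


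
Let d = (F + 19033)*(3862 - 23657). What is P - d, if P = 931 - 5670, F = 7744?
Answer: 530045976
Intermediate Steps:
P = -4739
d = -530050715 (d = (7744 + 19033)*(3862 - 23657) = 26777*(-19795) = -530050715)
P - d = -4739 - 1*(-530050715) = -4739 + 530050715 = 530045976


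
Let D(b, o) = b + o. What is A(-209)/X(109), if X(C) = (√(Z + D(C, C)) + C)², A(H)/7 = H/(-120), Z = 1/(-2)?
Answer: 35400211/32648935740 - 159467*√870/16324467870 ≈ 0.00079614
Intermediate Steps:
Z = -½ ≈ -0.50000
A(H) = -7*H/120 (A(H) = 7*(H/(-120)) = 7*(H*(-1/120)) = 7*(-H/120) = -7*H/120)
X(C) = (C + √(-½ + 2*C))² (X(C) = (√(-½ + (C + C)) + C)² = (√(-½ + 2*C) + C)² = (C + √(-½ + 2*C))²)
A(-209)/X(109) = (-7/120*(-209))/(((2*109 + √2*√(-1 + 4*109))²/4)) = 1463/(120*(((218 + √2*√(-1 + 436))²/4))) = 1463/(120*(((218 + √2*√435)²/4))) = 1463/(120*(((218 + √870)²/4))) = 1463*(4/(218 + √870)²)/120 = 1463/(30*(218 + √870)²)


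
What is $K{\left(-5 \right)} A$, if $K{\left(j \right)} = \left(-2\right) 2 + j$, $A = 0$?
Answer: $0$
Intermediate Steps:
$K{\left(j \right)} = -4 + j$
$K{\left(-5 \right)} A = \left(-4 - 5\right) 0 = \left(-9\right) 0 = 0$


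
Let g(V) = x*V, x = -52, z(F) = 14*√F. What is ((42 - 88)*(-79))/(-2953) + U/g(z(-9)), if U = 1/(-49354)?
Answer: -3634/2953 - I/107789136 ≈ -1.2306 - 9.2774e-9*I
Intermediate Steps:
U = -1/49354 ≈ -2.0262e-5
g(V) = -52*V
((42 - 88)*(-79))/(-2953) + U/g(z(-9)) = ((42 - 88)*(-79))/(-2953) - I/2184/49354 = -46*(-79)*(-1/2953) - I/2184/49354 = 3634*(-1/2953) - I/2184/49354 = -3634/2953 - I/2184/49354 = -3634/2953 - I/107789136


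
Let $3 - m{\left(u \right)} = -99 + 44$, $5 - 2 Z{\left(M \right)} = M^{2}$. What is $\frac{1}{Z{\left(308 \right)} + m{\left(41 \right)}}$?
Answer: $- \frac{2}{94743} \approx -2.111 \cdot 10^{-5}$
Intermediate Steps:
$Z{\left(M \right)} = \frac{5}{2} - \frac{M^{2}}{2}$
$m{\left(u \right)} = 58$ ($m{\left(u \right)} = 3 - \left(-99 + 44\right) = 3 - -55 = 3 + 55 = 58$)
$\frac{1}{Z{\left(308 \right)} + m{\left(41 \right)}} = \frac{1}{\left(\frac{5}{2} - \frac{308^{2}}{2}\right) + 58} = \frac{1}{\left(\frac{5}{2} - 47432\right) + 58} = \frac{1}{- \frac{94859}{2} + 58} = \frac{1}{- \frac{94743}{2}} = - \frac{2}{94743}$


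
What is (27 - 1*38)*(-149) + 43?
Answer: 1682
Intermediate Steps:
(27 - 1*38)*(-149) + 43 = (27 - 38)*(-149) + 43 = -11*(-149) + 43 = 1639 + 43 = 1682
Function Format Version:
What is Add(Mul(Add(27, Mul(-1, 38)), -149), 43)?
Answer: 1682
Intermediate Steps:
Add(Mul(Add(27, Mul(-1, 38)), -149), 43) = Add(Mul(Add(27, -38), -149), 43) = Add(Mul(-11, -149), 43) = Add(1639, 43) = 1682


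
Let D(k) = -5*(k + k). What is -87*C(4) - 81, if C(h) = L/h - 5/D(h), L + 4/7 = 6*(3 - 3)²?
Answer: -4449/56 ≈ -79.446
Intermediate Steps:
D(k) = -10*k
L = -4/7 (L = -4/7 + 6*(3 - 3)² = -4/7 + 6*0² = -4/7 + 6*0 = -4/7 + 0 = -4/7 ≈ -0.57143)
C(h) = -1/(14*h) (C(h) = -4/(7*h) - 5*(-1/(10*h)) = -4/(7*h) - (-1)/(2*h) = -4/(7*h) + 1/(2*h) = -1/(14*h))
-87*C(4) - 81 = -(-87)/(14*4) - 81 = -87*(-1/56) - 81 = 87/56 - 81 = -4449/56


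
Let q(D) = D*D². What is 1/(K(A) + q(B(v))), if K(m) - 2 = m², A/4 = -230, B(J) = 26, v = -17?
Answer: 1/863978 ≈ 1.1574e-6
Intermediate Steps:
A = -920 (A = 4*(-230) = -920)
q(D) = D³
K(m) = 2 + m²
1/(K(A) + q(B(v))) = 1/((2 + (-920)²) + 26³) = 1/((2 + 846400) + 17576) = 1/(846402 + 17576) = 1/863978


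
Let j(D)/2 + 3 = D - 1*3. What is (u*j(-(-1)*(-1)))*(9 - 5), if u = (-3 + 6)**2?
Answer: -504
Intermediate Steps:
j(D) = -12 + 2*D (j(D) = -6 + 2*(D - 1*3) = -6 + 2*(D - 3) = -6 + 2*(-3 + D) = -6 + (-6 + 2*D) = -12 + 2*D)
u = 9 (u = 3**2 = 9)
(u*j(-(-1)*(-1)))*(9 - 5) = (9*(-12 + 2*(-(-1)*(-1))))*(9 - 5) = (9*(-12 + 2*(-1*1)))*4 = (9*(-12 + 2*(-1)))*4 = (9*(-12 - 2))*4 = (9*(-14))*4 = -126*4 = -504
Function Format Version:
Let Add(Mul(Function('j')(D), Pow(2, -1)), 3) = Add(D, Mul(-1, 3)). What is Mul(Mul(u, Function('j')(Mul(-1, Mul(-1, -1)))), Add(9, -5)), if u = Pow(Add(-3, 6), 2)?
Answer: -504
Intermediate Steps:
Function('j')(D) = Add(-12, Mul(2, D)) (Function('j')(D) = Add(-6, Mul(2, Add(D, Mul(-1, 3)))) = Add(-6, Mul(2, Add(D, -3))) = Add(-6, Mul(2, Add(-3, D))) = Add(-6, Add(-6, Mul(2, D))) = Add(-12, Mul(2, D)))
u = 9 (u = Pow(3, 2) = 9)
Mul(Mul(u, Function('j')(Mul(-1, Mul(-1, -1)))), Add(9, -5)) = Mul(Mul(9, Add(-12, Mul(2, Mul(-1, Mul(-1, -1))))), Add(9, -5)) = Mul(Mul(9, Add(-12, Mul(2, Mul(-1, 1)))), 4) = Mul(Mul(9, Add(-12, Mul(2, -1))), 4) = Mul(Mul(9, Add(-12, -2)), 4) = Mul(Mul(9, -14), 4) = Mul(-126, 4) = -504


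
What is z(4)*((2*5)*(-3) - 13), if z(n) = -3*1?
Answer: 129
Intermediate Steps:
z(n) = -3
z(4)*((2*5)*(-3) - 13) = -3*((2*5)*(-3) - 13) = -3*(10*(-3) - 13) = -3*(-30 - 13) = -3*(-43) = 129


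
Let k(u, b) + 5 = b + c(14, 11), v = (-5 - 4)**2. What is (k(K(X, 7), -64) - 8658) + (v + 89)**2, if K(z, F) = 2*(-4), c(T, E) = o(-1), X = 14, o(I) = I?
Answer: 20172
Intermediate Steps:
c(T, E) = -1
v = 81 (v = (-9)**2 = 81)
K(z, F) = -8
k(u, b) = -6 + b (k(u, b) = -5 + (b - 1) = -5 + (-1 + b) = -6 + b)
(k(K(X, 7), -64) - 8658) + (v + 89)**2 = ((-6 - 64) - 8658) + (81 + 89)**2 = (-70 - 8658) + 170**2 = -8728 + 28900 = 20172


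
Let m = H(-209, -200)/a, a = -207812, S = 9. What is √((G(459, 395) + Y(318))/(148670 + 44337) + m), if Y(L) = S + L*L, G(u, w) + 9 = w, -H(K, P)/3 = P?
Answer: √52595812877154832747/10027292671 ≈ 0.72326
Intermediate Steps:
H(K, P) = -3*P
G(u, w) = -9 + w
m = -150/51953 (m = -3*(-200)/(-207812) = 600*(-1/207812) = -150/51953 ≈ -0.0028872)
Y(L) = 9 + L² (Y(L) = 9 + L*L = 9 + L²)
√((G(459, 395) + Y(318))/(148670 + 44337) + m) = √(((-9 + 395) + (9 + 318²))/(148670 + 44337) - 150/51953) = √((386 + (9 + 101124))/193007 - 150/51953) = √((386 + 101133)*(1/193007) - 150/51953) = √(101519*(1/193007) - 150/51953) = √(101519/193007 - 150/51953) = √(5245265557/10027292671) = √52595812877154832747/10027292671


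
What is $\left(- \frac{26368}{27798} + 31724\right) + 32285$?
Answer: $\frac{889647907}{13899} \approx 64008.0$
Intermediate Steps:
$\left(- \frac{26368}{27798} + 31724\right) + 32285 = \left(\left(-26368\right) \frac{1}{27798} + 31724\right) + 32285 = \left(- \frac{13184}{13899} + 31724\right) + 32285 = \frac{440918692}{13899} + 32285 = \frac{889647907}{13899}$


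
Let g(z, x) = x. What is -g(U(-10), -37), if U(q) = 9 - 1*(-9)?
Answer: 37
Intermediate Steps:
U(q) = 18 (U(q) = 9 + 9 = 18)
-g(U(-10), -37) = -1*(-37) = 37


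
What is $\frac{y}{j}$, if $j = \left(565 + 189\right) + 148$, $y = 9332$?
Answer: $\frac{4666}{451} \approx 10.346$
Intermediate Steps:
$j = 902$ ($j = 754 + 148 = 902$)
$\frac{y}{j} = \frac{9332}{902} = 9332 \cdot \frac{1}{902} = \frac{4666}{451}$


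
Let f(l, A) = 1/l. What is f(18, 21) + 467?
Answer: 8407/18 ≈ 467.06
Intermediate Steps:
f(18, 21) + 467 = 1/18 + 467 = 8407/18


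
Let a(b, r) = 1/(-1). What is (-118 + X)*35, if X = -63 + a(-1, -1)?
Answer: -6370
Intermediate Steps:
a(b, r) = -1
X = -64 (X = -63 - 1 = -64)
(-118 + X)*35 = (-118 - 64)*35 = -182*35 = -6370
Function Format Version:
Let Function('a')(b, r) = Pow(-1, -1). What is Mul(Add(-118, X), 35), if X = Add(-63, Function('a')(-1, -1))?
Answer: -6370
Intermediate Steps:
Function('a')(b, r) = -1
X = -64 (X = Add(-63, -1) = -64)
Mul(Add(-118, X), 35) = Mul(Add(-118, -64), 35) = Mul(-182, 35) = -6370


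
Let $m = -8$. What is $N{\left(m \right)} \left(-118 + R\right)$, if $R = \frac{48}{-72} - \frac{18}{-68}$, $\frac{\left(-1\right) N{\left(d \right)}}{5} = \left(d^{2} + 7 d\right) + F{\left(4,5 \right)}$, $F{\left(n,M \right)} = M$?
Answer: $\frac{785005}{102} \approx 7696.1$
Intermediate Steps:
$N{\left(d \right)} = -25 - 35 d - 5 d^{2}$ ($N{\left(d \right)} = - 5 \left(\left(d^{2} + 7 d\right) + 5\right) = - 5 \left(5 + d^{2} + 7 d\right) = -25 - 35 d - 5 d^{2}$)
$R = - \frac{41}{102}$ ($R = 48 \left(- \frac{1}{72}\right) - - \frac{9}{34} = - \frac{2}{3} + \frac{9}{34} = - \frac{41}{102} \approx -0.40196$)
$N{\left(m \right)} \left(-118 + R\right) = \left(-25 - -280 - 5 \left(-8\right)^{2}\right) \left(-118 - \frac{41}{102}\right) = \left(-25 + 280 - 320\right) \left(- \frac{12077}{102}\right) = \left(-65\right) \left(- \frac{12077}{102}\right) = \frac{785005}{102}$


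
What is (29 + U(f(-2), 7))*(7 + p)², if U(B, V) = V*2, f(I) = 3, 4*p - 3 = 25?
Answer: 8428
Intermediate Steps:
p = 7 (p = ¾ + (¼)*25 = ¾ + 25/4 = 7)
U(B, V) = 2*V
(29 + U(f(-2), 7))*(7 + p)² = (29 + 2*7)*(7 + 7)² = (29 + 14)*14² = 43*196 = 8428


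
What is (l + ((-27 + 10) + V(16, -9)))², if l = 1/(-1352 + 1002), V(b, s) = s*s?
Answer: 501715201/122500 ≈ 4095.6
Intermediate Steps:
V(b, s) = s²
l = -1/350 (l = 1/(-350) = -1/350 ≈ -0.0028571)
(l + ((-27 + 10) + V(16, -9)))² = (-1/350 + ((-27 + 10) + (-9)²))² = (-1/350 + (-17 + 81))² = (-1/350 + 64)² = (22399/350)² = 501715201/122500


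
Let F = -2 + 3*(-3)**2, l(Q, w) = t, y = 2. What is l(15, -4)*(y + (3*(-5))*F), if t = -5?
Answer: 1865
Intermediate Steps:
l(Q, w) = -5
F = 25 (F = -2 + 3*9 = -2 + 27 = 25)
l(15, -4)*(y + (3*(-5))*F) = -5*(2 + (3*(-5))*25) = -5*(2 - 15*25) = -5*(2 - 375) = -5*(-373) = 1865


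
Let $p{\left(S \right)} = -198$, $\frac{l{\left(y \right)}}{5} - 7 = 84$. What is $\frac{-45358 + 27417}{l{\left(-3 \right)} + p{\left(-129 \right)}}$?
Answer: $- \frac{17941}{257} \approx -69.809$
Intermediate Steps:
$l{\left(y \right)} = 455$ ($l{\left(y \right)} = 35 + 5 \cdot 84 = 35 + 420 = 455$)
$\frac{-45358 + 27417}{l{\left(-3 \right)} + p{\left(-129 \right)}} = \frac{-45358 + 27417}{455 - 198} = - \frac{17941}{257}$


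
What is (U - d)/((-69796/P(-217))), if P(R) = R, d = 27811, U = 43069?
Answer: 1655493/34898 ≈ 47.438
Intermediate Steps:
(U - d)/((-69796/P(-217))) = (43069 - 1*27811)/((-69796/(-217))) = (43069 - 27811)/((-69796*(-1/217))) = 15258/(69796/217) = 15258*(217/69796) = 1655493/34898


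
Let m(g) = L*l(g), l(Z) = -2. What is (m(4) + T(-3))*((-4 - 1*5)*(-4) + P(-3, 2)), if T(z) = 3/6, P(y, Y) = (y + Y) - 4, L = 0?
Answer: 31/2 ≈ 15.500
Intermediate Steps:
P(y, Y) = -4 + Y + y (P(y, Y) = (Y + y) - 4 = -4 + Y + y)
m(g) = 0 (m(g) = 0*(-2) = 0)
T(z) = ½ (T(z) = 3*(⅙) = ½)
(m(4) + T(-3))*((-4 - 1*5)*(-4) + P(-3, 2)) = (0 + ½)*((-4 - 1*5)*(-4) + (-4 + 2 - 3)) = ((-4 - 5)*(-4) - 5)/2 = (-9*(-4) - 5)/2 = (36 - 5)/2 = (½)*31 = 31/2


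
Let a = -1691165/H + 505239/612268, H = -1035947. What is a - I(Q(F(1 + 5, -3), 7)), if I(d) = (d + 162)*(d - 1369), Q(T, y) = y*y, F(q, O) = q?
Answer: 176660443977180473/634277197796 ≈ 2.7852e+5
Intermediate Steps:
Q(T, y) = y**2
a = 1558847038553/634277197796 (a = -1691165/(-1035947) + 505239/612268 = -1691165*(-1/1035947) + 505239*(1/612268) = 1691165/1035947 + 505239/612268 = 1558847038553/634277197796 ≈ 2.4577)
I(d) = (-1369 + d)*(162 + d) (I(d) = (162 + d)*(-1369 + d) = (-1369 + d)*(162 + d))
a - I(Q(F(1 + 5, -3), 7)) = 1558847038553/634277197796 - (-221778 + (7**2)**2 - 1207*7**2) = 1558847038553/634277197796 - (-221778 + 49**2 - 1207*49) = 1558847038553/634277197796 - (-221778 + 2401 - 59143) = 1558847038553/634277197796 - 1*(-278520) = 1558847038553/634277197796 + 278520 = 176660443977180473/634277197796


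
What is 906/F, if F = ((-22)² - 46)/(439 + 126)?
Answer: 85315/73 ≈ 1168.7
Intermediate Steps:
F = 438/565 (F = (484 - 46)/565 = 438*(1/565) = 438/565 ≈ 0.77522)
906/F = 906/(438/565) = 906*(565/438) = 85315/73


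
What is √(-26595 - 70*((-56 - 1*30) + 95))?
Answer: 165*I ≈ 165.0*I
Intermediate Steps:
√(-26595 - 70*((-56 - 1*30) + 95)) = √(-26595 - 70*((-56 - 30) + 95)) = √(-26595 - 70*(-86 + 95)) = √(-26595 - 70*9) = √(-26595 - 630) = √(-27225) = 165*I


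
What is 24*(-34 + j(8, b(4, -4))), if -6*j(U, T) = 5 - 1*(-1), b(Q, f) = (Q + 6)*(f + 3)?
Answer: -840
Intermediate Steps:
b(Q, f) = (3 + f)*(6 + Q) (b(Q, f) = (6 + Q)*(3 + f) = (3 + f)*(6 + Q))
j(U, T) = -1 (j(U, T) = -(5 - 1*(-1))/6 = -(5 + 1)/6 = -⅙*6 = -1)
24*(-34 + j(8, b(4, -4))) = 24*(-34 - 1) = 24*(-35) = -840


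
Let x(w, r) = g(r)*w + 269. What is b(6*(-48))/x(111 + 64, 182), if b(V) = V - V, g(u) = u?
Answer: 0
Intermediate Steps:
x(w, r) = 269 + r*w (x(w, r) = r*w + 269 = 269 + r*w)
b(V) = 0
b(6*(-48))/x(111 + 64, 182) = 0/(269 + 182*(111 + 64)) = 0/(269 + 182*175) = 0/(269 + 31850) = 0/32119 = 0*(1/32119) = 0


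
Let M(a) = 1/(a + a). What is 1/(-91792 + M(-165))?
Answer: -330/30291361 ≈ -1.0894e-5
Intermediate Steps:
M(a) = 1/(2*a)
1/(-91792 + M(-165)) = 1/(-91792 + (1/2)/(-165)) = 1/(-91792 + (1/2)*(-1/165)) = 1/(-91792 - 1/330) = 1/(-30291361/330) = -330/30291361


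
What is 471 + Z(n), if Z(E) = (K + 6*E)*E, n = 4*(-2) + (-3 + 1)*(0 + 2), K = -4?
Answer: 1383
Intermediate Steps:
n = -12 (n = -8 - 2*2 = -8 - 4 = -12)
Z(E) = E*(-4 + 6*E) (Z(E) = (-4 + 6*E)*E = E*(-4 + 6*E))
471 + Z(n) = 471 + 2*(-12)*(-2 + 3*(-12)) = 471 + 2*(-12)*(-2 - 36) = 471 + 2*(-12)*(-38) = 471 + 912 = 1383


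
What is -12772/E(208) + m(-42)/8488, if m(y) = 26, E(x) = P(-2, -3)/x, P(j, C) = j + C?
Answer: 11274508609/21220 ≈ 5.3132e+5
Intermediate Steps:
P(j, C) = C + j
E(x) = -5/x (E(x) = (-3 - 2)/x = -5/x)
-12772/E(208) + m(-42)/8488 = -12772/((-5/208)) + 26/8488 = -12772/((-5*1/208)) + 26*(1/8488) = -12772/(-5/208) + 13/4244 = -12772*(-208/5) + 13/4244 = 2656576/5 + 13/4244 = 11274508609/21220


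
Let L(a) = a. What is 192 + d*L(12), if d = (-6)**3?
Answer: -2400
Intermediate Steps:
d = -216
192 + d*L(12) = 192 - 216*12 = 192 - 2592 = -2400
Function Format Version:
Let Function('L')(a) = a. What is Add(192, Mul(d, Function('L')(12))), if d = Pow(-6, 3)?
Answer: -2400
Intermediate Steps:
d = -216
Add(192, Mul(d, Function('L')(12))) = Add(192, Mul(-216, 12)) = Add(192, -2592) = -2400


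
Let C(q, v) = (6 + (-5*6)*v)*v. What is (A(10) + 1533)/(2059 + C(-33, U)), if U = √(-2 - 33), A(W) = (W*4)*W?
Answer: -1933*I/(-3109*I + 6*√35) ≈ 0.62166 - 0.0070977*I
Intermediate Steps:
A(W) = 4*W² (A(W) = (4*W)*W = 4*W²)
U = I*√35 (U = √(-35) = I*√35 ≈ 5.9161*I)
C(q, v) = v*(6 - 30*v) (C(q, v) = (6 - 30*v)*v = v*(6 - 30*v))
(A(10) + 1533)/(2059 + C(-33, U)) = (4*10² + 1533)/(2059 + 6*(I*√35)*(1 - 5*I*√35)) = (4*100 + 1533)/(2059 + 6*(I*√35)*(1 - 5*I*√35)) = (400 + 1533)/(2059 + 6*I*√35*(1 - 5*I*√35)) = 1933/(2059 + 6*I*√35*(1 - 5*I*√35))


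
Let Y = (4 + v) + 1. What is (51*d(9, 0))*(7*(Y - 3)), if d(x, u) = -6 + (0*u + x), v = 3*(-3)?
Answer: -7497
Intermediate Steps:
v = -9
Y = -4 (Y = (4 - 9) + 1 = -5 + 1 = -4)
d(x, u) = -6 + x (d(x, u) = -6 + (0 + x) = -6 + x)
(51*d(9, 0))*(7*(Y - 3)) = (51*(-6 + 9))*(7*(-4 - 3)) = (51*3)*(7*(-7)) = 153*(-49) = -7497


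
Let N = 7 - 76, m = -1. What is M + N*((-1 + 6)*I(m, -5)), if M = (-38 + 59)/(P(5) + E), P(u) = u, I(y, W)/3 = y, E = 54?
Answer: 61086/59 ≈ 1035.4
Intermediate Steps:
I(y, W) = 3*y
N = -69
M = 21/59 (M = (-38 + 59)/(5 + 54) = 21/59 ≈ 0.35593)
M + N*((-1 + 6)*I(m, -5)) = 21/59 - 69*(-1 + 6)*3*(-1) = 21/59 - 345*(-3) = 21/59 - 69*(-15) = 21/59 + 1035 = 61086/59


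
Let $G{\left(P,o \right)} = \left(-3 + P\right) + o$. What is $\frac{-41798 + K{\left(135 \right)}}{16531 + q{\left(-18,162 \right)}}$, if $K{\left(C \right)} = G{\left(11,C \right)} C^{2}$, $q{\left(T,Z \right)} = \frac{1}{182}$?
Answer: $\frac{466716614}{3008643} \approx 155.13$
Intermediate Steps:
$G{\left(P,o \right)} = -3 + P + o$
$q{\left(T,Z \right)} = \frac{1}{182}$
$K{\left(C \right)} = C^{2} \left(8 + C\right)$ ($K{\left(C \right)} = \left(-3 + 11 + C\right) C^{2} = \left(8 + C\right) C^{2} = C^{2} \left(8 + C\right)$)
$\frac{-41798 + K{\left(135 \right)}}{16531 + q{\left(-18,162 \right)}} = \frac{-41798 + 135^{2} \left(8 + 135\right)}{16531 + \frac{1}{182}} = \frac{-41798 + 18225 \cdot 143}{\frac{3008643}{182}} = \left(-41798 + 2606175\right) \frac{182}{3008643} = 2564377 \cdot \frac{182}{3008643} = \frac{466716614}{3008643}$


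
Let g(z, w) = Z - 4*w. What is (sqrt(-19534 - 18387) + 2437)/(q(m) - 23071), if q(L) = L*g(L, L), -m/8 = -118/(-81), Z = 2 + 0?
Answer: -15989157/155086303 - 6561*I*sqrt(37921)/155086303 ≈ -0.1031 - 0.0082383*I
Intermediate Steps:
Z = 2
g(z, w) = 2 - 4*w
m = -944/81 (m = -(-944)/(-81) = -(-944)*(-1)/81 = -8*118/81 = -944/81 ≈ -11.654)
q(L) = L*(2 - 4*L)
(sqrt(-19534 - 18387) + 2437)/(q(m) - 23071) = (sqrt(-19534 - 18387) + 2437)/(2*(-944/81)*(1 - 2*(-944/81)) - 23071) = (sqrt(-37921) + 2437)/(2*(-944/81)*(1 + 1888/81) - 23071) = (I*sqrt(37921) + 2437)/(2*(-944/81)*(1969/81) - 23071) = (2437 + I*sqrt(37921))/(-3717472/6561 - 23071) = (2437 + I*sqrt(37921))/(-155086303/6561) = (2437 + I*sqrt(37921))*(-6561/155086303) = -15989157/155086303 - 6561*I*sqrt(37921)/155086303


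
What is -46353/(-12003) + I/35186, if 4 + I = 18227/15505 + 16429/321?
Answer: 1353405148423561/350336395268265 ≈ 3.8632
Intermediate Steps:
I = 240674092/4977105 (I = -4 + (18227/15505 + 16429/321) = -4 + 260582512/4977105 = 240674092/4977105 ≈ 48.356)
-46353/(-12003) + I/35186 = -46353/(-12003) + (240674092/4977105)/35186 = -46353*(-1/12003) + (240674092/4977105)*(1/35186) = 15451/4001 + 120337046/87562208265 = 1353405148423561/350336395268265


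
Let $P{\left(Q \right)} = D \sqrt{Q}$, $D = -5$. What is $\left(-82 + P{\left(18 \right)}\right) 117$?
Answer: $-9594 - 1755 \sqrt{2} \approx -12076.0$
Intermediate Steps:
$P{\left(Q \right)} = - 5 \sqrt{Q}$
$\left(-82 + P{\left(18 \right)}\right) 117 = \left(-82 - 5 \sqrt{18}\right) 117 = \left(-82 - 5 \cdot 3 \sqrt{2}\right) 117 = \left(-82 - 15 \sqrt{2}\right) 117 = -9594 - 1755 \sqrt{2}$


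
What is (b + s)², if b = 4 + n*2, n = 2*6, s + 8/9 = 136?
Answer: 2155024/81 ≈ 26605.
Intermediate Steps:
s = 1216/9 (s = -8/9 + 136 = 1216/9 ≈ 135.11)
n = 12
b = 28 (b = 4 + 12*2 = 4 + 24 = 28)
(b + s)² = (28 + 1216/9)² = (1468/9)² = 2155024/81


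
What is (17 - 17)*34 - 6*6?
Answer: -36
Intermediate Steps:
(17 - 17)*34 - 6*6 = 0*34 - 36 = 0 - 36 = -36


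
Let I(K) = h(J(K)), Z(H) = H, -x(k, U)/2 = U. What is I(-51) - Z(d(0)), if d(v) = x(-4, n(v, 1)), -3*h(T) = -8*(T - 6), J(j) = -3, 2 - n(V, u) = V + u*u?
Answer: -22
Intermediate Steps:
n(V, u) = 2 - V - u² (n(V, u) = 2 - (V + u*u) = 2 - (V + u²) = 2 + (-V - u²) = 2 - V - u²)
x(k, U) = -2*U
h(T) = -16 + 8*T/3 (h(T) = -(-8)*(T - 6)/3 = -(-8)*(-6 + T)/3 = -(48 - 8*T)/3 = -16 + 8*T/3)
d(v) = -2 + 2*v (d(v) = -2*(2 - v - 1*1²) = -2*(2 - v - 1*1) = -2*(2 - v - 1) = -2*(1 - v) = -2 + 2*v)
I(K) = -24 (I(K) = -16 + (8/3)*(-3) = -16 - 8 = -24)
I(-51) - Z(d(0)) = -24 - (-2 + 2*0) = -24 - (-2 + 0) = -24 - 1*(-2) = -24 + 2 = -22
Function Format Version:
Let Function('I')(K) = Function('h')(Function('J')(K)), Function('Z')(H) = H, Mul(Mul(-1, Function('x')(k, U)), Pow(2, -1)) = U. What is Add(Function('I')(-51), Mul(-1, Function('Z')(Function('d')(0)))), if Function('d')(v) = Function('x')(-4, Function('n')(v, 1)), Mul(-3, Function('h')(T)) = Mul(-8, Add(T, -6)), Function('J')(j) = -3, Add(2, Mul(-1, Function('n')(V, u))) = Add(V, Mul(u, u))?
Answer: -22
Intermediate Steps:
Function('n')(V, u) = Add(2, Mul(-1, V), Mul(-1, Pow(u, 2))) (Function('n')(V, u) = Add(2, Mul(-1, Add(V, Mul(u, u)))) = Add(2, Mul(-1, Add(V, Pow(u, 2)))) = Add(2, Add(Mul(-1, V), Mul(-1, Pow(u, 2)))) = Add(2, Mul(-1, V), Mul(-1, Pow(u, 2))))
Function('x')(k, U) = Mul(-2, U)
Function('h')(T) = Add(-16, Mul(Rational(8, 3), T)) (Function('h')(T) = Mul(Rational(-1, 3), Mul(-8, Add(T, -6))) = Mul(Rational(-1, 3), Mul(-8, Add(-6, T))) = Mul(Rational(-1, 3), Add(48, Mul(-8, T))) = Add(-16, Mul(Rational(8, 3), T)))
Function('d')(v) = Add(-2, Mul(2, v)) (Function('d')(v) = Mul(-2, Add(2, Mul(-1, v), Mul(-1, Pow(1, 2)))) = Mul(-2, Add(2, Mul(-1, v), Mul(-1, 1))) = Mul(-2, Add(2, Mul(-1, v), -1)) = Mul(-2, Add(1, Mul(-1, v))) = Add(-2, Mul(2, v)))
Function('I')(K) = -24 (Function('I')(K) = Add(-16, Mul(Rational(8, 3), -3)) = Add(-16, -8) = -24)
Add(Function('I')(-51), Mul(-1, Function('Z')(Function('d')(0)))) = Add(-24, Mul(-1, Add(-2, Mul(2, 0)))) = Add(-24, Mul(-1, Add(-2, 0))) = Add(-24, Mul(-1, -2)) = Add(-24, 2) = -22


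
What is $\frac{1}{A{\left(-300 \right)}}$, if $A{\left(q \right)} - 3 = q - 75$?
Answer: $- \frac{1}{372} \approx -0.0026882$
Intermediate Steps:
$A{\left(q \right)} = -72 + q$ ($A{\left(q \right)} = 3 + \left(q - 75\right) = 3 + \left(-75 + q\right) = -72 + q$)
$\frac{1}{A{\left(-300 \right)}} = \frac{1}{-72 - 300} = \frac{1}{-372} = - \frac{1}{372}$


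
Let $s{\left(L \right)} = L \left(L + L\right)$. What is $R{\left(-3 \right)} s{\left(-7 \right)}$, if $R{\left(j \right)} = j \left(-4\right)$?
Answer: $1176$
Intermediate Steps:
$R{\left(j \right)} = - 4 j$
$s{\left(L \right)} = 2 L^{2}$ ($s{\left(L \right)} = L 2 L = 2 L^{2}$)
$R{\left(-3 \right)} s{\left(-7 \right)} = \left(-4\right) \left(-3\right) 2 \left(-7\right)^{2} = 12 \cdot 2 \cdot 49 = 12 \cdot 98 = 1176$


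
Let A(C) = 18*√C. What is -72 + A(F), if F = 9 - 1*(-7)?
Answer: 0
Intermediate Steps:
F = 16 (F = 9 + 7 = 16)
-72 + A(F) = -72 + 18*√16 = -72 + 18*4 = -72 + 72 = 0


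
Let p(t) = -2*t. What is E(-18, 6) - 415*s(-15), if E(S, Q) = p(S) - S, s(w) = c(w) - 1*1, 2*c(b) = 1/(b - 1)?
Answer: 15423/32 ≈ 481.97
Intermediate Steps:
c(b) = 1/(2*(-1 + b)) (c(b) = 1/(2*(b - 1)) = 1/(2*(-1 + b)))
s(w) = -1 + 1/(2*(-1 + w)) (s(w) = 1/(2*(-1 + w)) - 1*1 = 1/(2*(-1 + w)) - 1 = -1 + 1/(2*(-1 + w)))
E(S, Q) = -3*S (E(S, Q) = -2*S - S = -3*S)
E(-18, 6) - 415*s(-15) = -3*(-18) - 415*(3/2 - 1*(-15))/(-1 - 15) = 54 - 415*(3/2 + 15)/(-16) = 54 - (-415)*33/(16*2) = 54 - 415*(-33/32) = 54 + 13695/32 = 15423/32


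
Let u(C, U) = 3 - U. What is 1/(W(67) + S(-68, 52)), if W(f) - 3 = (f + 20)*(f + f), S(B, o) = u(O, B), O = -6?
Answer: 1/11732 ≈ 8.5237e-5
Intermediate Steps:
S(B, o) = 3 - B
W(f) = 3 + 2*f*(20 + f) (W(f) = 3 + (f + 20)*(f + f) = 3 + (20 + f)*(2*f) = 3 + 2*f*(20 + f))
1/(W(67) + S(-68, 52)) = 1/((3 + 2*67² + 40*67) + (3 - 1*(-68))) = 1/((3 + 2*4489 + 2680) + (3 + 68)) = 1/((3 + 8978 + 2680) + 71) = 1/(11661 + 71) = 1/11732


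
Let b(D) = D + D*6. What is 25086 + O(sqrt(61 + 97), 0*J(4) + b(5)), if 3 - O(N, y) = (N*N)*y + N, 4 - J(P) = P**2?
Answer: 19559 - sqrt(158) ≈ 19546.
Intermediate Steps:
J(P) = 4 - P**2
b(D) = 7*D (b(D) = D + 6*D = 7*D)
O(N, y) = 3 - N - y*N**2 (O(N, y) = 3 - ((N*N)*y + N) = 3 - (N**2*y + N) = 3 - (y*N**2 + N) = 3 - (N + y*N**2) = 3 + (-N - y*N**2) = 3 - N - y*N**2)
25086 + O(sqrt(61 + 97), 0*J(4) + b(5)) = 25086 + (3 - sqrt(61 + 97) - (0*(4 - 1*4**2) + 7*5)*(sqrt(61 + 97))**2) = 25086 + (3 - sqrt(158) - (0*(4 - 1*16) + 35)*(sqrt(158))**2) = 25086 + (3 - sqrt(158) - 1*(0*(4 - 16) + 35)*158) = 25086 + (3 - sqrt(158) - 1*(0*(-12) + 35)*158) = 25086 + (3 - sqrt(158) - 1*(0 + 35)*158) = 25086 + (3 - sqrt(158) - 1*35*158) = 25086 + (3 - sqrt(158) - 5530) = 25086 + (-5527 - sqrt(158)) = 19559 - sqrt(158)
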